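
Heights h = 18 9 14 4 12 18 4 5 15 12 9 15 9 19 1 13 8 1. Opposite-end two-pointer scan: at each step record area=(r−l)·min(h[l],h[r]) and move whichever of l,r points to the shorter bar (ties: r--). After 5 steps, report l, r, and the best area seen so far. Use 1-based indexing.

l=2, r=14, best area=234

[1,18] min(18,1)*17=17 best=17 * → r--
[1,17] min(18,8)*16=128 best=128 * → r--
[1,16] min(18,13)*15=195 best=195 * → r--
[1,15] min(18,1)*14=14 best=195 → r--
[1,14] min(18,19)*13=234 best=234 * → l++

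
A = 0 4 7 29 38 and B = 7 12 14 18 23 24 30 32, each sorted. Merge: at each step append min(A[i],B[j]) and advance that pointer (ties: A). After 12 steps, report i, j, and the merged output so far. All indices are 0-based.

i=0 j=0: A[i]=0<=B[j]=7 take 0, i++
i=1 j=0: A[i]=4<=B[j]=7 take 4, i++
i=2 j=0: A[i]=7<=B[j]=7 take 7, i++
i=3 j=0: A[i]=29>B[j]=7 take 7, j++
i=3 j=1: A[i]=29>B[j]=12 take 12, j++
i=3 j=2: A[i]=29>B[j]=14 take 14, j++
i=3 j=3: A[i]=29>B[j]=18 take 18, j++
i=3 j=4: A[i]=29>B[j]=23 take 23, j++
i=3 j=5: A[i]=29>B[j]=24 take 24, j++
i=3 j=6: A[i]=29<=B[j]=30 take 29, i++
i=4 j=6: A[i]=38>B[j]=30 take 30, j++
i=4 j=7: A[i]=38>B[j]=32 take 32, j++

i=4, j=8, merged so far=[0, 4, 7, 7, 12, 14, 18, 23, 24, 29, 30, 32]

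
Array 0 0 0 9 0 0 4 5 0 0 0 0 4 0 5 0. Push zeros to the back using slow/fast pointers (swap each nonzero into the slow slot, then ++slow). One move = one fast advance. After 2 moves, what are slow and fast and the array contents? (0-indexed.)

(s=0,f=0) a[fast]=0 → fast++
(s=0,f=1) a[fast]=0 → fast++

slow=0, fast=2, a=[0, 0, 0, 9, 0, 0, 4, 5, 0, 0, 0, 0, 4, 0, 5, 0]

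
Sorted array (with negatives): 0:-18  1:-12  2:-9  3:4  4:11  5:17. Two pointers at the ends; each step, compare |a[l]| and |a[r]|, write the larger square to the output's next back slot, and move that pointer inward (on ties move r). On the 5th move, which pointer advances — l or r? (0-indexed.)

[0,5] |-18|>|17| out[5]=324 → l++
[1,5] |-12|<=|17| out[4]=289 → r--
[1,4] |-12|>|11| out[3]=144 → l++
[2,4] |-9|<=|11| out[2]=121 → r--
[2,3] |-9|>|4| out[1]=81 → l++

l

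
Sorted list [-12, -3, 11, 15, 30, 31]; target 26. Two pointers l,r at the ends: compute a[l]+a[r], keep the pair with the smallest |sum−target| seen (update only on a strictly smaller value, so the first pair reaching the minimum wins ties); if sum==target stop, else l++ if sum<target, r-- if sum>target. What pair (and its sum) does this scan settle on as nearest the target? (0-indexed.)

l=0 r=5: -12+31=19 d=7 *, l++
l=1 r=5: -3+31=28 d=2 *, r--
l=1 r=4: -3+30=27 d=1 *, r--
l=1 r=3: -3+15=12 d=14, l++
l=2 r=3: 11+15=26 d=0 *, stop

pair (11, 15) with sum 26 (|Δ|=0)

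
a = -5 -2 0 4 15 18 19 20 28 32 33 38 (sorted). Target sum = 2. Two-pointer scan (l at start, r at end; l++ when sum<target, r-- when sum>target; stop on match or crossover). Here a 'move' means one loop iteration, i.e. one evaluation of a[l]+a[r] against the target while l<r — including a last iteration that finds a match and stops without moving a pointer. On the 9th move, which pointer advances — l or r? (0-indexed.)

l

l=0 r=11: -5+38=33 >2, r--
l=0 r=10: -5+33=28 >2, r--
l=0 r=9: -5+32=27 >2, r--
l=0 r=8: -5+28=23 >2, r--
l=0 r=7: -5+20=15 >2, r--
l=0 r=6: -5+19=14 >2, r--
l=0 r=5: -5+18=13 >2, r--
l=0 r=4: -5+15=10 >2, r--
l=0 r=3: -5+4=-1 <2, l++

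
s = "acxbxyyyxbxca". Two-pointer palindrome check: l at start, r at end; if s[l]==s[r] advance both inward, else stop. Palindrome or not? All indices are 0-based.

[0,12] 'a'=='a' → l++,r--
[1,11] 'c'=='c' → l++,r--
[2,10] 'x'=='x' → l++,r--
[3,9] 'b'=='b' → l++,r--
[4,8] 'x'=='x' → l++,r--
[5,7] 'y'=='y' → l++,r--

palindrome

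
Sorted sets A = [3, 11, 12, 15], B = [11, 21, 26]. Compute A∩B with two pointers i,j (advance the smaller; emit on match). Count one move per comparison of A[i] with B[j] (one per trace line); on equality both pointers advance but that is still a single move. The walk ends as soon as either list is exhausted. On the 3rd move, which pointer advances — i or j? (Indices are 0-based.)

i

i=0 j=0: 3<11, i++
i=1 j=0: 11==11 emit, i++,j++
i=2 j=1: 12<21, i++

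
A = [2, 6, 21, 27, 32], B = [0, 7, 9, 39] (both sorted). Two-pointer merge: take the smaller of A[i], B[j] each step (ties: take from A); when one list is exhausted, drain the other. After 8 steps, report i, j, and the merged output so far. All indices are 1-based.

i=6, j=4, merged so far=[0, 2, 6, 7, 9, 21, 27, 32]

[i=1,j=1] A[i]=2>B[j]=0 take 0 → j++
[i=1,j=2] A[i]=2<=B[j]=7 take 2 → i++
[i=2,j=2] A[i]=6<=B[j]=7 take 6 → i++
[i=3,j=2] A[i]=21>B[j]=7 take 7 → j++
[i=3,j=3] A[i]=21>B[j]=9 take 9 → j++
[i=3,j=4] A[i]=21<=B[j]=39 take 21 → i++
[i=4,j=4] A[i]=27<=B[j]=39 take 27 → i++
[i=5,j=4] A[i]=32<=B[j]=39 take 32 → i++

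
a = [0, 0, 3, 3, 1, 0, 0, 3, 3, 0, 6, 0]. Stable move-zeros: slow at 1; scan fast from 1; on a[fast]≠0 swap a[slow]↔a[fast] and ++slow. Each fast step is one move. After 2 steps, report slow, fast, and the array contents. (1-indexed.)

(s=1,f=1) a[fast]=0 → fast++
(s=1,f=2) a[fast]=0 → fast++

slow=1, fast=3, a=[0, 0, 3, 3, 1, 0, 0, 3, 3, 0, 6, 0]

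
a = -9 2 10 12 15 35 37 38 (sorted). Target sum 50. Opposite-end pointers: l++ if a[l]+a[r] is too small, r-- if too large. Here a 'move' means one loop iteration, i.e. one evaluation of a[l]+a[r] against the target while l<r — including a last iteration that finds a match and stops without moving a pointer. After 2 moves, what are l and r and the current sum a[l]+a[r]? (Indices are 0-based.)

l=2, r=7, sum=48

l=0 r=7: -9+38=29 <50, l++
l=1 r=7: 2+38=40 <50, l++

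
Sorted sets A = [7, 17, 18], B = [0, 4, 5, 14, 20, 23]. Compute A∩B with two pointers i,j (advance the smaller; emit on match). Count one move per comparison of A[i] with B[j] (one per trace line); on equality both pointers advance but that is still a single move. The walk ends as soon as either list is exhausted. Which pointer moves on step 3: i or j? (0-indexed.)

j

i=0 j=0: 7>0, j++
i=0 j=1: 7>4, j++
i=0 j=2: 7>5, j++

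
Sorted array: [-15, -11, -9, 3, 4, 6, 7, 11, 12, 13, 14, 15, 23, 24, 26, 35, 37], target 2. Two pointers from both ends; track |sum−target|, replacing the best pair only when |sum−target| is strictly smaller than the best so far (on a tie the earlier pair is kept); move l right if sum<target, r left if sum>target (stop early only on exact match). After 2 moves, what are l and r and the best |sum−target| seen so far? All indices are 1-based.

l=1, r=15, best |Δ|=18

[1,17] -15+37=22 d=20 * → r--
[1,16] -15+35=20 d=18 * → r--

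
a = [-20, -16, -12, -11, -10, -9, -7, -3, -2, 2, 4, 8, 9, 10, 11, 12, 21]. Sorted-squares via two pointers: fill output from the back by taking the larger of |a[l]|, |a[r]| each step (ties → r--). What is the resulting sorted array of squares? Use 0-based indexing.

l=0 r=16: |-20|<=|21| out[16]=441, r--
l=0 r=15: |-20|>|12| out[15]=400, l++
l=1 r=15: |-16|>|12| out[14]=256, l++
l=2 r=15: |-12|<=|12| out[13]=144, r--
l=2 r=14: |-12|>|11| out[12]=144, l++
l=3 r=14: |-11|<=|11| out[11]=121, r--
l=3 r=13: |-11|>|10| out[10]=121, l++
l=4 r=13: |-10|<=|10| out[9]=100, r--
l=4 r=12: |-10|>|9| out[8]=100, l++
l=5 r=12: |-9|<=|9| out[7]=81, r--
l=5 r=11: |-9|>|8| out[6]=81, l++
l=6 r=11: |-7|<=|8| out[5]=64, r--
l=6 r=10: |-7|>|4| out[4]=49, l++
l=7 r=10: |-3|<=|4| out[3]=16, r--
l=7 r=9: |-3|>|2| out[2]=9, l++
l=8 r=9: |-2|<=|2| out[1]=4, r--
l=8 r=8: |-2|<=|-2| out[0]=4, r--

[4, 4, 9, 16, 49, 64, 81, 81, 100, 100, 121, 121, 144, 144, 256, 400, 441]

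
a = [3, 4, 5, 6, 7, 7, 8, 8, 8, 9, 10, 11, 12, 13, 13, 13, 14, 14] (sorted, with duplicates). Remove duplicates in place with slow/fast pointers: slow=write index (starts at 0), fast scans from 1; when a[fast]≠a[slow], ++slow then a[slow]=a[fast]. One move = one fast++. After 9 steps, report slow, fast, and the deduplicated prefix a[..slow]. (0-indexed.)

(s=0,f=1) a[fast]=4≠a[slow]=3 write a[1]=4 → slow++,fast++
(s=1,f=2) a[fast]=5≠a[slow]=4 write a[2]=5 → slow++,fast++
(s=2,f=3) a[fast]=6≠a[slow]=5 write a[3]=6 → slow++,fast++
(s=3,f=4) a[fast]=7≠a[slow]=6 write a[4]=7 → slow++,fast++
(s=4,f=5) a[fast]=7=a[slow] dup → fast++
(s=4,f=6) a[fast]=8≠a[slow]=7 write a[5]=8 → slow++,fast++
(s=5,f=7) a[fast]=8=a[slow] dup → fast++
(s=5,f=8) a[fast]=8=a[slow] dup → fast++
(s=5,f=9) a[fast]=9≠a[slow]=8 write a[6]=9 → slow++,fast++

slow=6, fast=10, prefix=[3, 4, 5, 6, 7, 8, 9]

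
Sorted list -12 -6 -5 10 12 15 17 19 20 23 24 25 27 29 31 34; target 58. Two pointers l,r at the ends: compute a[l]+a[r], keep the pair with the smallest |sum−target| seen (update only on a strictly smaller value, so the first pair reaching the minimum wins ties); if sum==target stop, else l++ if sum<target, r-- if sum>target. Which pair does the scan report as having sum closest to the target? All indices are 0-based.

pair (24, 34) with sum 58 (|Δ|=0)

[0,15] -12+34=22 d=36 * → l++
[1,15] -6+34=28 d=30 * → l++
[2,15] -5+34=29 d=29 * → l++
[3,15] 10+34=44 d=14 * → l++
[4,15] 12+34=46 d=12 * → l++
[5,15] 15+34=49 d=9 * → l++
[6,15] 17+34=51 d=7 * → l++
[7,15] 19+34=53 d=5 * → l++
[8,15] 20+34=54 d=4 * → l++
[9,15] 23+34=57 d=1 * → l++
[10,15] 24+34=58 d=0 * → stop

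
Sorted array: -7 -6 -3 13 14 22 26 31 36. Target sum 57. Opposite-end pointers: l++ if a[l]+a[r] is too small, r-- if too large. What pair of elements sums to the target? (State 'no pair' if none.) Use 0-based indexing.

[0,8] -7+36=29 <57 → l++
[1,8] -6+36=30 <57 → l++
[2,8] -3+36=33 <57 → l++
[3,8] 13+36=49 <57 → l++
[4,8] 14+36=50 <57 → l++
[5,8] 22+36=58 >57 → r--
[5,7] 22+31=53 <57 → l++
[6,7] 26+31=57 → found

(26, 31)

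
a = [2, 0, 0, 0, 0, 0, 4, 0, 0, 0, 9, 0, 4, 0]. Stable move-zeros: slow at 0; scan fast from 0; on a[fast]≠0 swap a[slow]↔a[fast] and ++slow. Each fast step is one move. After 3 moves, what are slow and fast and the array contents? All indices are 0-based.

slow=1, fast=3, a=[2, 0, 0, 0, 0, 0, 4, 0, 0, 0, 9, 0, 4, 0]

slow=0 fast=0: a[fast]=2≠0 swap→a[0]=2, slow++,fast++
slow=1 fast=1: a[fast]=0, fast++
slow=1 fast=2: a[fast]=0, fast++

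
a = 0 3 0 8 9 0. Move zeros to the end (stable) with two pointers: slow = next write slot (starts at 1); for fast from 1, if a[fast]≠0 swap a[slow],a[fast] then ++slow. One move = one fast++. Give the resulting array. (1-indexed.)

slow=1 fast=1: a[fast]=0, fast++
slow=1 fast=2: a[fast]=3≠0 swap→a[1]=3, slow++,fast++
slow=2 fast=3: a[fast]=0, fast++
slow=2 fast=4: a[fast]=8≠0 swap→a[2]=8, slow++,fast++
slow=3 fast=5: a[fast]=9≠0 swap→a[3]=9, slow++,fast++
slow=4 fast=6: a[fast]=0, fast++

[3, 8, 9, 0, 0, 0]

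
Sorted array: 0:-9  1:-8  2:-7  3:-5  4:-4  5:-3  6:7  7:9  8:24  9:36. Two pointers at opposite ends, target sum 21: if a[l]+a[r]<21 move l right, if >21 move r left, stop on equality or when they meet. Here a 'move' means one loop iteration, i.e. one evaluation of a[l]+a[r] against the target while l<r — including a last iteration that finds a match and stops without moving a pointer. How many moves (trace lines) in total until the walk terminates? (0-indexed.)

l=0 r=9: -9+36=27 >21, r--
l=0 r=8: -9+24=15 <21, l++
l=1 r=8: -8+24=16 <21, l++
l=2 r=8: -7+24=17 <21, l++
l=3 r=8: -5+24=19 <21, l++
l=4 r=8: -4+24=20 <21, l++
l=5 r=8: -3+24=21, found

7 moves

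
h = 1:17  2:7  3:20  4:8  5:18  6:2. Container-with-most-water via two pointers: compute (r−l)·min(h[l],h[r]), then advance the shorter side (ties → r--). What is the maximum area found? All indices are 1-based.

l=1 r=6: min(17,2)*5=10 best=10 *, r--
l=1 r=5: min(17,18)*4=68 best=68 *, l++
l=2 r=5: min(7,18)*3=21 best=68, l++
l=3 r=5: min(20,18)*2=36 best=68, r--
l=3 r=4: min(20,8)*1=8 best=68, r--

max area = 68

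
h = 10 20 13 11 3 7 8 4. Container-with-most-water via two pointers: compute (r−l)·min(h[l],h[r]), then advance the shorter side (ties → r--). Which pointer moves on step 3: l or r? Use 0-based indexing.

r

[0,7] min(10,4)*7=28 best=28 * → r--
[0,6] min(10,8)*6=48 best=48 * → r--
[0,5] min(10,7)*5=35 best=48 → r--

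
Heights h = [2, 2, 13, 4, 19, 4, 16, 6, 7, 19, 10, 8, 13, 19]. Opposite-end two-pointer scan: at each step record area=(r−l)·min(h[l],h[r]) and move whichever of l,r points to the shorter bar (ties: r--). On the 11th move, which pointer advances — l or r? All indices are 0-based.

l=0 r=13: min(2,19)*13=26 best=26 *, l++
l=1 r=13: min(2,19)*12=24 best=26, l++
l=2 r=13: min(13,19)*11=143 best=143 *, l++
l=3 r=13: min(4,19)*10=40 best=143, l++
l=4 r=13: min(19,19)*9=171 best=171 *, r--
l=4 r=12: min(19,13)*8=104 best=171, r--
l=4 r=11: min(19,8)*7=56 best=171, r--
l=4 r=10: min(19,10)*6=60 best=171, r--
l=4 r=9: min(19,19)*5=95 best=171, r--
l=4 r=8: min(19,7)*4=28 best=171, r--
l=4 r=7: min(19,6)*3=18 best=171, r--

r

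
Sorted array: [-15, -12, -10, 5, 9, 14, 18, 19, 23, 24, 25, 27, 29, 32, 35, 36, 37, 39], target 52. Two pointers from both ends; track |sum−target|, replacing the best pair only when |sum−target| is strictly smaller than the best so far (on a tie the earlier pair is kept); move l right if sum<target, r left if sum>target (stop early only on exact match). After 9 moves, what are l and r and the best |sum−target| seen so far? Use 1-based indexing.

l=7, r=15, best |Δ|=1

l=1 r=18: -15+39=24 d=28 *, l++
l=2 r=18: -12+39=27 d=25 *, l++
l=3 r=18: -10+39=29 d=23 *, l++
l=4 r=18: 5+39=44 d=8 *, l++
l=5 r=18: 9+39=48 d=4 *, l++
l=6 r=18: 14+39=53 d=1 *, r--
l=6 r=17: 14+37=51 d=1, l++
l=7 r=17: 18+37=55 d=3, r--
l=7 r=16: 18+36=54 d=2, r--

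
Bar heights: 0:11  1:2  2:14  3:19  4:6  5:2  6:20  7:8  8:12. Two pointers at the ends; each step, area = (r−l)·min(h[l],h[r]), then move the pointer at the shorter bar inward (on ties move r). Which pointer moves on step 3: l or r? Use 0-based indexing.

r

[0,8] min(11,12)*8=88 best=88 * → l++
[1,8] min(2,12)*7=14 best=88 → l++
[2,8] min(14,12)*6=72 best=88 → r--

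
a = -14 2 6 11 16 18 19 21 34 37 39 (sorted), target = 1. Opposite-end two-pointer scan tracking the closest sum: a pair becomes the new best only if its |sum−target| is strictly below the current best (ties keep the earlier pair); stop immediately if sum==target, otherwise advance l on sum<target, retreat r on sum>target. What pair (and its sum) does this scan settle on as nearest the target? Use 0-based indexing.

[0,10] -14+39=25 d=24 * → r--
[0,9] -14+37=23 d=22 * → r--
[0,8] -14+34=20 d=19 * → r--
[0,7] -14+21=7 d=6 * → r--
[0,6] -14+19=5 d=4 * → r--
[0,5] -14+18=4 d=3 * → r--
[0,4] -14+16=2 d=1 * → r--
[0,3] -14+11=-3 d=4 → l++
[1,3] 2+11=13 d=12 → r--
[1,2] 2+6=8 d=7 → r--

pair (-14, 16) with sum 2 (|Δ|=1)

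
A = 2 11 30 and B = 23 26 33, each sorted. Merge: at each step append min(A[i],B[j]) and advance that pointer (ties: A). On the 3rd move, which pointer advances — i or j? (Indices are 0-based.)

j

[i=0,j=0] A[i]=2<=B[j]=23 take 2 → i++
[i=1,j=0] A[i]=11<=B[j]=23 take 11 → i++
[i=2,j=0] A[i]=30>B[j]=23 take 23 → j++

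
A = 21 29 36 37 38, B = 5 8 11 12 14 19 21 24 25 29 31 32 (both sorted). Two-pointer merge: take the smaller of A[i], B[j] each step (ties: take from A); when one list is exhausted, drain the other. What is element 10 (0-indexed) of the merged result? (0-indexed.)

[i=0,j=0] A[i]=21>B[j]=5 take 5 → j++
[i=0,j=1] A[i]=21>B[j]=8 take 8 → j++
[i=0,j=2] A[i]=21>B[j]=11 take 11 → j++
[i=0,j=3] A[i]=21>B[j]=12 take 12 → j++
[i=0,j=4] A[i]=21>B[j]=14 take 14 → j++
[i=0,j=5] A[i]=21>B[j]=19 take 19 → j++
[i=0,j=6] A[i]=21<=B[j]=21 take 21 → i++
[i=1,j=6] A[i]=29>B[j]=21 take 21 → j++
[i=1,j=7] A[i]=29>B[j]=24 take 24 → j++
[i=1,j=8] A[i]=29>B[j]=25 take 25 → j++
[i=1,j=9] A[i]=29<=B[j]=29 take 29 → i++
[i=2,j=9] A[i]=36>B[j]=29 take 29 → j++
[i=2,j=10] A[i]=36>B[j]=31 take 31 → j++
[i=2,j=11] A[i]=36>B[j]=32 take 32 → j++
[i=2,j=12] B done, take A[i]=36 → i++
[i=3,j=12] B done, take A[i]=37 → i++
[i=4,j=12] B done, take A[i]=38 → i++

merged[10] = 29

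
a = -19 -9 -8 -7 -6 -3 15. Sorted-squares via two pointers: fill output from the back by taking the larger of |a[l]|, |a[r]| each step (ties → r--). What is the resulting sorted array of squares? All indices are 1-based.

l=1 r=7: |-19|>|15| out[7]=361, l++
l=2 r=7: |-9|<=|15| out[6]=225, r--
l=2 r=6: |-9|>|-3| out[5]=81, l++
l=3 r=6: |-8|>|-3| out[4]=64, l++
l=4 r=6: |-7|>|-3| out[3]=49, l++
l=5 r=6: |-6|>|-3| out[2]=36, l++
l=6 r=6: |-3|<=|-3| out[1]=9, r--

[9, 36, 49, 64, 81, 225, 361]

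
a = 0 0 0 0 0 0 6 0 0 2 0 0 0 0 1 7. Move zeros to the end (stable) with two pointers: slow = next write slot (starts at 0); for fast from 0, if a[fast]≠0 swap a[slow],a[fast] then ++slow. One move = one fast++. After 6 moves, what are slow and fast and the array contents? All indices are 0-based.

slow=0, fast=6, a=[0, 0, 0, 0, 0, 0, 6, 0, 0, 2, 0, 0, 0, 0, 1, 7]

slow=0 fast=0: a[fast]=0, fast++
slow=0 fast=1: a[fast]=0, fast++
slow=0 fast=2: a[fast]=0, fast++
slow=0 fast=3: a[fast]=0, fast++
slow=0 fast=4: a[fast]=0, fast++
slow=0 fast=5: a[fast]=0, fast++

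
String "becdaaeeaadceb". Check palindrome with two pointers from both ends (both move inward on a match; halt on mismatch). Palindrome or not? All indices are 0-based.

palindrome

l=0 r=13: 'b'=='b', l++,r--
l=1 r=12: 'e'=='e', l++,r--
l=2 r=11: 'c'=='c', l++,r--
l=3 r=10: 'd'=='d', l++,r--
l=4 r=9: 'a'=='a', l++,r--
l=5 r=8: 'a'=='a', l++,r--
l=6 r=7: 'e'=='e', l++,r--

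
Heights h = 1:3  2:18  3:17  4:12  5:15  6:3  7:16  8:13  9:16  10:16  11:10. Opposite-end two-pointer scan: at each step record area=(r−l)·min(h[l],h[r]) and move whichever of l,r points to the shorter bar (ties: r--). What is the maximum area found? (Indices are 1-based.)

max area = 128

l=1 r=11: min(3,10)*10=30 best=30 *, l++
l=2 r=11: min(18,10)*9=90 best=90 *, r--
l=2 r=10: min(18,16)*8=128 best=128 *, r--
l=2 r=9: min(18,16)*7=112 best=128, r--
l=2 r=8: min(18,13)*6=78 best=128, r--
l=2 r=7: min(18,16)*5=80 best=128, r--
l=2 r=6: min(18,3)*4=12 best=128, r--
l=2 r=5: min(18,15)*3=45 best=128, r--
l=2 r=4: min(18,12)*2=24 best=128, r--
l=2 r=3: min(18,17)*1=17 best=128, r--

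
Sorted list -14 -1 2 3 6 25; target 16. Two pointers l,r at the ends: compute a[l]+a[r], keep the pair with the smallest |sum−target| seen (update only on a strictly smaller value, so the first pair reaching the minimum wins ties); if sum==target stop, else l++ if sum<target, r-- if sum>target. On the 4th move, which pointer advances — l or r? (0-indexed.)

[0,5] -14+25=11 d=5 * → l++
[1,5] -1+25=24 d=8 → r--
[1,4] -1+6=5 d=11 → l++
[2,4] 2+6=8 d=8 → l++

l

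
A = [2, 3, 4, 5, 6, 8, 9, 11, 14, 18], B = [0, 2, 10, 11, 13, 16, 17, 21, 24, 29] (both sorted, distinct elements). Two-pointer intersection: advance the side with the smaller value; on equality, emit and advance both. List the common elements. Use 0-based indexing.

i=0 j=0: 2>0, j++
i=0 j=1: 2==2 emit, i++,j++
i=1 j=2: 3<10, i++
i=2 j=2: 4<10, i++
i=3 j=2: 5<10, i++
i=4 j=2: 6<10, i++
i=5 j=2: 8<10, i++
i=6 j=2: 9<10, i++
i=7 j=2: 11>10, j++
i=7 j=3: 11==11 emit, i++,j++
i=8 j=4: 14>13, j++
i=8 j=5: 14<16, i++
i=9 j=5: 18>16, j++
i=9 j=6: 18>17, j++
i=9 j=7: 18<21, i++

intersection = [2, 11]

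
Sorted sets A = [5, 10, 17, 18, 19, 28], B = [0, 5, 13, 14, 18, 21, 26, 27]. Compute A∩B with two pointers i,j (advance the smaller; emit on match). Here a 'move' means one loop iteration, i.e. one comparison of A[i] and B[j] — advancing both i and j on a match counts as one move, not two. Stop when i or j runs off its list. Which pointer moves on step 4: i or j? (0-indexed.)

[i=0,j=0] 5>0 → j++
[i=0,j=1] 5==5 emit → i++,j++
[i=1,j=2] 10<13 → i++
[i=2,j=2] 17>13 → j++

j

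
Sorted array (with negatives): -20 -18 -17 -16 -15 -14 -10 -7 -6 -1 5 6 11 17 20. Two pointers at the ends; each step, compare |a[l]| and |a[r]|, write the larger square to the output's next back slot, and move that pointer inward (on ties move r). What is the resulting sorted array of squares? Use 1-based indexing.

[1,15] |-20|<=|20| out[15]=400 → r--
[1,14] |-20|>|17| out[14]=400 → l++
[2,14] |-18|>|17| out[13]=324 → l++
[3,14] |-17|<=|17| out[12]=289 → r--
[3,13] |-17|>|11| out[11]=289 → l++
[4,13] |-16|>|11| out[10]=256 → l++
[5,13] |-15|>|11| out[9]=225 → l++
[6,13] |-14|>|11| out[8]=196 → l++
[7,13] |-10|<=|11| out[7]=121 → r--
[7,12] |-10|>|6| out[6]=100 → l++
[8,12] |-7|>|6| out[5]=49 → l++
[9,12] |-6|<=|6| out[4]=36 → r--
[9,11] |-6|>|5| out[3]=36 → l++
[10,11] |-1|<=|5| out[2]=25 → r--
[10,10] |-1|<=|-1| out[1]=1 → r--

[1, 25, 36, 36, 49, 100, 121, 196, 225, 256, 289, 289, 324, 400, 400]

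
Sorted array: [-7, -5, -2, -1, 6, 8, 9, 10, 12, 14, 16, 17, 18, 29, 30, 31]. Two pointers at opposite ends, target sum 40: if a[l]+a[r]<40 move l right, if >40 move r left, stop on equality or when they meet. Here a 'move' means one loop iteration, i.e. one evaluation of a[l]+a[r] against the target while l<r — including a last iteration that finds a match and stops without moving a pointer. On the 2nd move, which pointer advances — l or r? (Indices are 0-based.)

l=0 r=15: -7+31=24 <40, l++
l=1 r=15: -5+31=26 <40, l++

l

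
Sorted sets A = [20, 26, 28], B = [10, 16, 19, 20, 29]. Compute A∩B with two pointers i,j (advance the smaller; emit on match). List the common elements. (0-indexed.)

[i=0,j=0] 20>10 → j++
[i=0,j=1] 20>16 → j++
[i=0,j=2] 20>19 → j++
[i=0,j=3] 20==20 emit → i++,j++
[i=1,j=4] 26<29 → i++
[i=2,j=4] 28<29 → i++

intersection = [20]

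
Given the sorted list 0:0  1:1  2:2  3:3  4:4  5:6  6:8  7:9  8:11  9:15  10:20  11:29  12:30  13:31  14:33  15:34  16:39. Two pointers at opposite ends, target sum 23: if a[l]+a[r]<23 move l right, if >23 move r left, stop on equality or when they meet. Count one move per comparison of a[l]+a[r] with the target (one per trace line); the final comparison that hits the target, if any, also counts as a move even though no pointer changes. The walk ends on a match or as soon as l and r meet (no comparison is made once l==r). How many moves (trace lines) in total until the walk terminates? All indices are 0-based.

10 moves

l=0 r=16: 0+39=39 >23, r--
l=0 r=15: 0+34=34 >23, r--
l=0 r=14: 0+33=33 >23, r--
l=0 r=13: 0+31=31 >23, r--
l=0 r=12: 0+30=30 >23, r--
l=0 r=11: 0+29=29 >23, r--
l=0 r=10: 0+20=20 <23, l++
l=1 r=10: 1+20=21 <23, l++
l=2 r=10: 2+20=22 <23, l++
l=3 r=10: 3+20=23, found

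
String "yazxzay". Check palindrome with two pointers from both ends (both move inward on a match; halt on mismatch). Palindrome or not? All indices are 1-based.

palindrome

l=1 r=7: 'y'=='y', l++,r--
l=2 r=6: 'a'=='a', l++,r--
l=3 r=5: 'z'=='z', l++,r--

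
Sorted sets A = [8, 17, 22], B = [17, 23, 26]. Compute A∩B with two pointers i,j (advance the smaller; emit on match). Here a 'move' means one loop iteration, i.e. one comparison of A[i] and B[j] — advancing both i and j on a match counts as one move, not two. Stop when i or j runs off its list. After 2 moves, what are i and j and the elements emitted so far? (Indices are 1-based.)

[i=1,j=1] 8<17 → i++
[i=2,j=1] 17==17 emit → i++,j++

i=3, j=2, emitted=[17]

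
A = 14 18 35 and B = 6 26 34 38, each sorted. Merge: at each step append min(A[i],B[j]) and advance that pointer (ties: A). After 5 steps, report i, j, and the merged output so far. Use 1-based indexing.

[i=1,j=1] A[i]=14>B[j]=6 take 6 → j++
[i=1,j=2] A[i]=14<=B[j]=26 take 14 → i++
[i=2,j=2] A[i]=18<=B[j]=26 take 18 → i++
[i=3,j=2] A[i]=35>B[j]=26 take 26 → j++
[i=3,j=3] A[i]=35>B[j]=34 take 34 → j++

i=3, j=4, merged so far=[6, 14, 18, 26, 34]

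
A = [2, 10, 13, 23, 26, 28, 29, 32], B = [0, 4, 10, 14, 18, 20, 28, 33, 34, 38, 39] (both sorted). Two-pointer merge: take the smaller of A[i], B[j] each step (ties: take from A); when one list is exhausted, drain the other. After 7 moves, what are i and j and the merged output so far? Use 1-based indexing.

i=1 j=1: A[i]=2>B[j]=0 take 0, j++
i=1 j=2: A[i]=2<=B[j]=4 take 2, i++
i=2 j=2: A[i]=10>B[j]=4 take 4, j++
i=2 j=3: A[i]=10<=B[j]=10 take 10, i++
i=3 j=3: A[i]=13>B[j]=10 take 10, j++
i=3 j=4: A[i]=13<=B[j]=14 take 13, i++
i=4 j=4: A[i]=23>B[j]=14 take 14, j++

i=4, j=5, merged so far=[0, 2, 4, 10, 10, 13, 14]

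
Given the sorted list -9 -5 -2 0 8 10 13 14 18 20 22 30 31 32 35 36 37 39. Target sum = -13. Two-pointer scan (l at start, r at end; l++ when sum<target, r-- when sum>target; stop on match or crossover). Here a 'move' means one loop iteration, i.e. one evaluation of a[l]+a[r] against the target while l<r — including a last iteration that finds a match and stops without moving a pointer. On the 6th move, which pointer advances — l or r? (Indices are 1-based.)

[1,18] -9+39=30 >-13 → r--
[1,17] -9+37=28 >-13 → r--
[1,16] -9+36=27 >-13 → r--
[1,15] -9+35=26 >-13 → r--
[1,14] -9+32=23 >-13 → r--
[1,13] -9+31=22 >-13 → r--

r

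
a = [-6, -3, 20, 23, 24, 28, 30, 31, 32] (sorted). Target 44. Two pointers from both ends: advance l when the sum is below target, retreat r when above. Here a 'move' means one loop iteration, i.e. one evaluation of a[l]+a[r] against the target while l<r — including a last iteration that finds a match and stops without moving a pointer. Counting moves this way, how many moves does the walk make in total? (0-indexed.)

l=0 r=8: -6+32=26 <44, l++
l=1 r=8: -3+32=29 <44, l++
l=2 r=8: 20+32=52 >44, r--
l=2 r=7: 20+31=51 >44, r--
l=2 r=6: 20+30=50 >44, r--
l=2 r=5: 20+28=48 >44, r--
l=2 r=4: 20+24=44, found

7 moves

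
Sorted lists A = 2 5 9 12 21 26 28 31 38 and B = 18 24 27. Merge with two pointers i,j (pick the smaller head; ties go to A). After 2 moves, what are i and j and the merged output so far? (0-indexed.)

i=2, j=0, merged so far=[2, 5]

i=0 j=0: A[i]=2<=B[j]=18 take 2, i++
i=1 j=0: A[i]=5<=B[j]=18 take 5, i++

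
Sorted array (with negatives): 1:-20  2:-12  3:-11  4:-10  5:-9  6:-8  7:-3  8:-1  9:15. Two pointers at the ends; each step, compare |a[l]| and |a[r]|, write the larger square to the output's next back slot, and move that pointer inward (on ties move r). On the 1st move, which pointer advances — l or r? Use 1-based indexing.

[1,9] |-20|>|15| out[9]=400 → l++

l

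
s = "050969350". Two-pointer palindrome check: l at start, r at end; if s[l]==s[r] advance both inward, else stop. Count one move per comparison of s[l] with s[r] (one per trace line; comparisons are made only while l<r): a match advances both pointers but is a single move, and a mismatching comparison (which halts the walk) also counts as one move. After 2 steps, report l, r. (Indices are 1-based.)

l=3, r=7

[1,9] '0'=='0' → l++,r--
[2,8] '5'=='5' → l++,r--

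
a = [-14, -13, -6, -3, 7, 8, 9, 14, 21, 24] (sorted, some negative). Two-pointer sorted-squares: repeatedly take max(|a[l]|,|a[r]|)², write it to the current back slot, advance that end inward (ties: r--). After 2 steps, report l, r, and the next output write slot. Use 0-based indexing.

[0,9] |-14|<=|24| out[9]=576 → r--
[0,8] |-14|<=|21| out[8]=441 → r--

l=0, r=7, next write slot=7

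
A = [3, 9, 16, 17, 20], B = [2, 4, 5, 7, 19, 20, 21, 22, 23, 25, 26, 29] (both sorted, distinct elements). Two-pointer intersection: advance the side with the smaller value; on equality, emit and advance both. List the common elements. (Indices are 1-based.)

i=1 j=1: 3>2, j++
i=1 j=2: 3<4, i++
i=2 j=2: 9>4, j++
i=2 j=3: 9>5, j++
i=2 j=4: 9>7, j++
i=2 j=5: 9<19, i++
i=3 j=5: 16<19, i++
i=4 j=5: 17<19, i++
i=5 j=5: 20>19, j++
i=5 j=6: 20==20 emit, i++,j++

intersection = [20]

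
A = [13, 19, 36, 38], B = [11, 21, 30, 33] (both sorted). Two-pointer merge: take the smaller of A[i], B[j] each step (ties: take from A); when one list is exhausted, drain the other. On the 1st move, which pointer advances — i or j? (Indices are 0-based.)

j

[i=0,j=0] A[i]=13>B[j]=11 take 11 → j++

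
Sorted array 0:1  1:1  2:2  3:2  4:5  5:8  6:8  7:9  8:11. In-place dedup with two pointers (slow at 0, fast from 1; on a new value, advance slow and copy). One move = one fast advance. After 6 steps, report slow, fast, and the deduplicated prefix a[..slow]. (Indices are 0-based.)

(s=0,f=1) a[fast]=1=a[slow] dup → fast++
(s=0,f=2) a[fast]=2≠a[slow]=1 write a[1]=2 → slow++,fast++
(s=1,f=3) a[fast]=2=a[slow] dup → fast++
(s=1,f=4) a[fast]=5≠a[slow]=2 write a[2]=5 → slow++,fast++
(s=2,f=5) a[fast]=8≠a[slow]=5 write a[3]=8 → slow++,fast++
(s=3,f=6) a[fast]=8=a[slow] dup → fast++

slow=3, fast=7, prefix=[1, 2, 5, 8]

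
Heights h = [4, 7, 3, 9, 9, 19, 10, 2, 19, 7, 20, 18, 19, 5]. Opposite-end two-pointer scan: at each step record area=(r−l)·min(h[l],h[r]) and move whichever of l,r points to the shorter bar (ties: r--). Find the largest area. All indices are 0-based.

[0,13] min(4,5)*13=52 best=52 * → l++
[1,13] min(7,5)*12=60 best=60 * → r--
[1,12] min(7,19)*11=77 best=77 * → l++
[2,12] min(3,19)*10=30 best=77 → l++
[3,12] min(9,19)*9=81 best=81 * → l++
[4,12] min(9,19)*8=72 best=81 → l++
[5,12] min(19,19)*7=133 best=133 * → r--
[5,11] min(19,18)*6=108 best=133 → r--
[5,10] min(19,20)*5=95 best=133 → l++
[6,10] min(10,20)*4=40 best=133 → l++
[7,10] min(2,20)*3=6 best=133 → l++
[8,10] min(19,20)*2=38 best=133 → l++
[9,10] min(7,20)*1=7 best=133 → l++

max area = 133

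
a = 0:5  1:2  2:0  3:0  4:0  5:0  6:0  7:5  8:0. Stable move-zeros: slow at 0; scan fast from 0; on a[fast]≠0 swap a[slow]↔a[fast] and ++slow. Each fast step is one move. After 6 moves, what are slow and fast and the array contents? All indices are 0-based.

slow=2, fast=6, a=[5, 2, 0, 0, 0, 0, 0, 5, 0]

slow=0 fast=0: a[fast]=5≠0 swap→a[0]=5, slow++,fast++
slow=1 fast=1: a[fast]=2≠0 swap→a[1]=2, slow++,fast++
slow=2 fast=2: a[fast]=0, fast++
slow=2 fast=3: a[fast]=0, fast++
slow=2 fast=4: a[fast]=0, fast++
slow=2 fast=5: a[fast]=0, fast++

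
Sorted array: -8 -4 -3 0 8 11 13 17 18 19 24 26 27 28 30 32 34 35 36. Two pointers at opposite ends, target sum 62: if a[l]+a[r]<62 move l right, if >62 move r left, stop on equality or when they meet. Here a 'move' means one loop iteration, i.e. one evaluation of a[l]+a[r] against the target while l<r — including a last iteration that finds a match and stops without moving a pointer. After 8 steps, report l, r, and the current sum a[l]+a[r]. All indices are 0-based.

l=8, r=18, sum=54

l=0 r=18: -8+36=28 <62, l++
l=1 r=18: -4+36=32 <62, l++
l=2 r=18: -3+36=33 <62, l++
l=3 r=18: 0+36=36 <62, l++
l=4 r=18: 8+36=44 <62, l++
l=5 r=18: 11+36=47 <62, l++
l=6 r=18: 13+36=49 <62, l++
l=7 r=18: 17+36=53 <62, l++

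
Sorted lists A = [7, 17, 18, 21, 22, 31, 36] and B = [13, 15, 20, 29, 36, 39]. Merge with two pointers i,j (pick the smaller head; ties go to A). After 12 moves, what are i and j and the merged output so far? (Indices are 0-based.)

i=7, j=5, merged so far=[7, 13, 15, 17, 18, 20, 21, 22, 29, 31, 36, 36]

i=0 j=0: A[i]=7<=B[j]=13 take 7, i++
i=1 j=0: A[i]=17>B[j]=13 take 13, j++
i=1 j=1: A[i]=17>B[j]=15 take 15, j++
i=1 j=2: A[i]=17<=B[j]=20 take 17, i++
i=2 j=2: A[i]=18<=B[j]=20 take 18, i++
i=3 j=2: A[i]=21>B[j]=20 take 20, j++
i=3 j=3: A[i]=21<=B[j]=29 take 21, i++
i=4 j=3: A[i]=22<=B[j]=29 take 22, i++
i=5 j=3: A[i]=31>B[j]=29 take 29, j++
i=5 j=4: A[i]=31<=B[j]=36 take 31, i++
i=6 j=4: A[i]=36<=B[j]=36 take 36, i++
i=7 j=4: A done, take B[j]=36, j++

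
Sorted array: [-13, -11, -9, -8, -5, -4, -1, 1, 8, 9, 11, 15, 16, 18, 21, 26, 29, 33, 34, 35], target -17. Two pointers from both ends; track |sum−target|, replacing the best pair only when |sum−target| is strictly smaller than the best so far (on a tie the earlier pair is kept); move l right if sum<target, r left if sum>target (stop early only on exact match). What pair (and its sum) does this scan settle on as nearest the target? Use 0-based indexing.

pair (-13, -4) with sum -17 (|Δ|=0)

l=0 r=19: -13+35=22 d=39 *, r--
l=0 r=18: -13+34=21 d=38 *, r--
l=0 r=17: -13+33=20 d=37 *, r--
l=0 r=16: -13+29=16 d=33 *, r--
l=0 r=15: -13+26=13 d=30 *, r--
l=0 r=14: -13+21=8 d=25 *, r--
l=0 r=13: -13+18=5 d=22 *, r--
l=0 r=12: -13+16=3 d=20 *, r--
l=0 r=11: -13+15=2 d=19 *, r--
l=0 r=10: -13+11=-2 d=15 *, r--
l=0 r=9: -13+9=-4 d=13 *, r--
l=0 r=8: -13+8=-5 d=12 *, r--
l=0 r=7: -13+1=-12 d=5 *, r--
l=0 r=6: -13+-1=-14 d=3 *, r--
l=0 r=5: -13+-4=-17 d=0 *, stop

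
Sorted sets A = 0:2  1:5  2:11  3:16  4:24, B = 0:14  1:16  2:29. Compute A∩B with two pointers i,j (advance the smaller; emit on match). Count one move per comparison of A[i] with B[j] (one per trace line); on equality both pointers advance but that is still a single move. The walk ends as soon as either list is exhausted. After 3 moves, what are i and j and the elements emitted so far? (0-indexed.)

[i=0,j=0] 2<14 → i++
[i=1,j=0] 5<14 → i++
[i=2,j=0] 11<14 → i++

i=3, j=0, emitted=[]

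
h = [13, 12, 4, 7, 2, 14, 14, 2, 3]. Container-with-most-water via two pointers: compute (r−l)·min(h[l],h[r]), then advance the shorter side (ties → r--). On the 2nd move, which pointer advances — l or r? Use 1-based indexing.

r

l=1 r=9: min(13,3)*8=24 best=24 *, r--
l=1 r=8: min(13,2)*7=14 best=24, r--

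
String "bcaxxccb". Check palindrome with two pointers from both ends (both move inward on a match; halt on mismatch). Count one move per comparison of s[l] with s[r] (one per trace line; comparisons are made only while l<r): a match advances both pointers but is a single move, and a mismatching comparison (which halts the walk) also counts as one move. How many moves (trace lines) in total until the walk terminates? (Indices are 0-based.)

3 moves

l=0 r=7: 'b'=='b', l++,r--
l=1 r=6: 'c'=='c', l++,r--
l=2 r=5: 'a'!='c', stop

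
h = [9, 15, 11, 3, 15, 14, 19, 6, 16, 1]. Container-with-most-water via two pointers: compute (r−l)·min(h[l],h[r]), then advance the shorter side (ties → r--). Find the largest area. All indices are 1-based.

[1,10] min(9,1)*9=9 best=9 * → r--
[1,9] min(9,16)*8=72 best=72 * → l++
[2,9] min(15,16)*7=105 best=105 * → l++
[3,9] min(11,16)*6=66 best=105 → l++
[4,9] min(3,16)*5=15 best=105 → l++
[5,9] min(15,16)*4=60 best=105 → l++
[6,9] min(14,16)*3=42 best=105 → l++
[7,9] min(19,16)*2=32 best=105 → r--
[7,8] min(19,6)*1=6 best=105 → r--

max area = 105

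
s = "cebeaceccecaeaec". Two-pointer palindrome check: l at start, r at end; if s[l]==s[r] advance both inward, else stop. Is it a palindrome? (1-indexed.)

l=1 r=16: 'c'=='c', l++,r--
l=2 r=15: 'e'=='e', l++,r--
l=3 r=14: 'b'!='a', stop

not a palindrome (mismatch at 3,14)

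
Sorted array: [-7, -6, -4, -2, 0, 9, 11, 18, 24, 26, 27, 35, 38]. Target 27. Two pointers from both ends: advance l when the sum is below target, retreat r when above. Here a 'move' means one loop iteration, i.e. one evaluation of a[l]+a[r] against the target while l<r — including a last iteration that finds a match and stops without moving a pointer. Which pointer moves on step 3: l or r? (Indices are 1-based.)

l

l=1 r=13: -7+38=31 >27, r--
l=1 r=12: -7+35=28 >27, r--
l=1 r=11: -7+27=20 <27, l++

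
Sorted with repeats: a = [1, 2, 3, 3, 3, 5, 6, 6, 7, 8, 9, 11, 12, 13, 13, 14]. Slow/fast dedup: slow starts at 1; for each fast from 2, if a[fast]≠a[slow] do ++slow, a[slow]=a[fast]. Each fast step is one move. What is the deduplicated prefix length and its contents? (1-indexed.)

slow=1 fast=2: a[fast]=2≠a[slow]=1 write a[2]=2, slow++,fast++
slow=2 fast=3: a[fast]=3≠a[slow]=2 write a[3]=3, slow++,fast++
slow=3 fast=4: a[fast]=3=a[slow] dup, fast++
slow=3 fast=5: a[fast]=3=a[slow] dup, fast++
slow=3 fast=6: a[fast]=5≠a[slow]=3 write a[4]=5, slow++,fast++
slow=4 fast=7: a[fast]=6≠a[slow]=5 write a[5]=6, slow++,fast++
slow=5 fast=8: a[fast]=6=a[slow] dup, fast++
slow=5 fast=9: a[fast]=7≠a[slow]=6 write a[6]=7, slow++,fast++
slow=6 fast=10: a[fast]=8≠a[slow]=7 write a[7]=8, slow++,fast++
slow=7 fast=11: a[fast]=9≠a[slow]=8 write a[8]=9, slow++,fast++
slow=8 fast=12: a[fast]=11≠a[slow]=9 write a[9]=11, slow++,fast++
slow=9 fast=13: a[fast]=12≠a[slow]=11 write a[10]=12, slow++,fast++
slow=10 fast=14: a[fast]=13≠a[slow]=12 write a[11]=13, slow++,fast++
slow=11 fast=15: a[fast]=13=a[slow] dup, fast++
slow=11 fast=16: a[fast]=14≠a[slow]=13 write a[12]=14, slow++,fast++

length 12; prefix = [1, 2, 3, 5, 6, 7, 8, 9, 11, 12, 13, 14]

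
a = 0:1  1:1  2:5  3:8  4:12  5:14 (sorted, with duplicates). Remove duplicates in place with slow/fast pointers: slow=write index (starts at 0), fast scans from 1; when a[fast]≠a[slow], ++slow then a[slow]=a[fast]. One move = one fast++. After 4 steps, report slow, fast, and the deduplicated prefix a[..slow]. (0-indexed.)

slow=3, fast=5, prefix=[1, 5, 8, 12]

(s=0,f=1) a[fast]=1=a[slow] dup → fast++
(s=0,f=2) a[fast]=5≠a[slow]=1 write a[1]=5 → slow++,fast++
(s=1,f=3) a[fast]=8≠a[slow]=5 write a[2]=8 → slow++,fast++
(s=2,f=4) a[fast]=12≠a[slow]=8 write a[3]=12 → slow++,fast++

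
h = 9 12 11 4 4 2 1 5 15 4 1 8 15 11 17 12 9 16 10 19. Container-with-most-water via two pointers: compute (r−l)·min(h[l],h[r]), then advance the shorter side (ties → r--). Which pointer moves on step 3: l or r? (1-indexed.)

l

[1,20] min(9,19)*19=171 best=171 * → l++
[2,20] min(12,19)*18=216 best=216 * → l++
[3,20] min(11,19)*17=187 best=216 → l++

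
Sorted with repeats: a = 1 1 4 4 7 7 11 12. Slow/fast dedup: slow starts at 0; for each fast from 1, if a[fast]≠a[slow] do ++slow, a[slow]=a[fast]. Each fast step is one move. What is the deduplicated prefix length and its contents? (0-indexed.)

length 5; prefix = [1, 4, 7, 11, 12]

slow=0 fast=1: a[fast]=1=a[slow] dup, fast++
slow=0 fast=2: a[fast]=4≠a[slow]=1 write a[1]=4, slow++,fast++
slow=1 fast=3: a[fast]=4=a[slow] dup, fast++
slow=1 fast=4: a[fast]=7≠a[slow]=4 write a[2]=7, slow++,fast++
slow=2 fast=5: a[fast]=7=a[slow] dup, fast++
slow=2 fast=6: a[fast]=11≠a[slow]=7 write a[3]=11, slow++,fast++
slow=3 fast=7: a[fast]=12≠a[slow]=11 write a[4]=12, slow++,fast++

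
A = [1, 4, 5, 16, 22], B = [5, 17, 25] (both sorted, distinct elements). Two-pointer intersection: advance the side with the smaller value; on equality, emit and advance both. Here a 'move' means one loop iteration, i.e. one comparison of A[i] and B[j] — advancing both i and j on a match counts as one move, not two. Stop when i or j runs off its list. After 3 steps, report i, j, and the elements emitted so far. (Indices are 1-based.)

i=4, j=2, emitted=[5]

i=1 j=1: 1<5, i++
i=2 j=1: 4<5, i++
i=3 j=1: 5==5 emit, i++,j++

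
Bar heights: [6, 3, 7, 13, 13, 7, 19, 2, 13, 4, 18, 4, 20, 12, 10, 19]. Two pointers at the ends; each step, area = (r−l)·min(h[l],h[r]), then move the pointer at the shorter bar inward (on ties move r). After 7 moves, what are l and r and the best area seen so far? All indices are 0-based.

l=6, r=14, best area=171

l=0 r=15: min(6,19)*15=90 best=90 *, l++
l=1 r=15: min(3,19)*14=42 best=90, l++
l=2 r=15: min(7,19)*13=91 best=91 *, l++
l=3 r=15: min(13,19)*12=156 best=156 *, l++
l=4 r=15: min(13,19)*11=143 best=156, l++
l=5 r=15: min(7,19)*10=70 best=156, l++
l=6 r=15: min(19,19)*9=171 best=171 *, r--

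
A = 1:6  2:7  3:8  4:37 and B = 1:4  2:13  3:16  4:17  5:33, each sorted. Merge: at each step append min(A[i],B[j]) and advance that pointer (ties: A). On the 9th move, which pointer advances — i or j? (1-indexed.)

[i=1,j=1] A[i]=6>B[j]=4 take 4 → j++
[i=1,j=2] A[i]=6<=B[j]=13 take 6 → i++
[i=2,j=2] A[i]=7<=B[j]=13 take 7 → i++
[i=3,j=2] A[i]=8<=B[j]=13 take 8 → i++
[i=4,j=2] A[i]=37>B[j]=13 take 13 → j++
[i=4,j=3] A[i]=37>B[j]=16 take 16 → j++
[i=4,j=4] A[i]=37>B[j]=17 take 17 → j++
[i=4,j=5] A[i]=37>B[j]=33 take 33 → j++
[i=4,j=6] B done, take A[i]=37 → i++

i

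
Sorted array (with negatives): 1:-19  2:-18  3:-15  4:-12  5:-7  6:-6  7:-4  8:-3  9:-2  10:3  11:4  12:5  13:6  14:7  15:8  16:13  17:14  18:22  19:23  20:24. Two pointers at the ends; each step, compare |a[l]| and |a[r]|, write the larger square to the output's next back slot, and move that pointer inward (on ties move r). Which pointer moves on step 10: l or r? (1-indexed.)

r

[1,20] |-19|<=|24| out[20]=576 → r--
[1,19] |-19|<=|23| out[19]=529 → r--
[1,18] |-19|<=|22| out[18]=484 → r--
[1,17] |-19|>|14| out[17]=361 → l++
[2,17] |-18|>|14| out[16]=324 → l++
[3,17] |-15|>|14| out[15]=225 → l++
[4,17] |-12|<=|14| out[14]=196 → r--
[4,16] |-12|<=|13| out[13]=169 → r--
[4,15] |-12|>|8| out[12]=144 → l++
[5,15] |-7|<=|8| out[11]=64 → r--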